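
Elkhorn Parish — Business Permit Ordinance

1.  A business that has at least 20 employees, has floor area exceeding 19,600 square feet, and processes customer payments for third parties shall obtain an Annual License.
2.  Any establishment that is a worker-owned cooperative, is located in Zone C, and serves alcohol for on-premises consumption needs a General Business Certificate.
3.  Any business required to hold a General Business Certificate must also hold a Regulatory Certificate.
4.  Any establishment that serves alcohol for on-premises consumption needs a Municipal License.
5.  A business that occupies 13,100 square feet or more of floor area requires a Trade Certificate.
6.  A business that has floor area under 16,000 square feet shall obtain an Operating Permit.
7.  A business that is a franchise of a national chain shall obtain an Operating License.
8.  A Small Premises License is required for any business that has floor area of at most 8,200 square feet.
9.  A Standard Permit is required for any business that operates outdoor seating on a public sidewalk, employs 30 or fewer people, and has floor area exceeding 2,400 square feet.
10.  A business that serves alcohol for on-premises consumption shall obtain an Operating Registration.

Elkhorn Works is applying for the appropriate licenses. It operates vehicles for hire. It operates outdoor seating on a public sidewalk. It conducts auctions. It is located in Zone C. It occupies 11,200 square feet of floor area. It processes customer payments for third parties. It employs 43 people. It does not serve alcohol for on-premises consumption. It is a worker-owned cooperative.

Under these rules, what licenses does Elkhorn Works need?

Operating Permit

1. employees 43 ≥ 20; floor area 11,200 square feet ≤ 19,600 square feet; processes customer payments for third parties → Annual License not required.
2. is a worker-owned cooperative; is located in Zone C; does not serve alcohol for on-premises consumption → General Business Certificate not required.
3. General Business Certificate is not required → no effect.
4. does not serve alcohol for on-premises consumption → Municipal License not required.
5. floor area 11,200 square feet < 13,100 square feet → Trade Certificate not required.
6. floor area 11,200 square feet < 16,000 square feet → Operating Permit required.
7. is a worker-owned cooperative (not: is a franchise of a national chain) → Operating License not required.
8. floor area 11,200 square feet > 8,200 square feet → Small Premises License not required.
9. operates outdoor seating on a public sidewalk; employees 43 > 30; floor area 11,200 square feet > 2,400 square feet → Standard Permit not required.
10. does not serve alcohol for on-premises consumption → Operating Registration not required.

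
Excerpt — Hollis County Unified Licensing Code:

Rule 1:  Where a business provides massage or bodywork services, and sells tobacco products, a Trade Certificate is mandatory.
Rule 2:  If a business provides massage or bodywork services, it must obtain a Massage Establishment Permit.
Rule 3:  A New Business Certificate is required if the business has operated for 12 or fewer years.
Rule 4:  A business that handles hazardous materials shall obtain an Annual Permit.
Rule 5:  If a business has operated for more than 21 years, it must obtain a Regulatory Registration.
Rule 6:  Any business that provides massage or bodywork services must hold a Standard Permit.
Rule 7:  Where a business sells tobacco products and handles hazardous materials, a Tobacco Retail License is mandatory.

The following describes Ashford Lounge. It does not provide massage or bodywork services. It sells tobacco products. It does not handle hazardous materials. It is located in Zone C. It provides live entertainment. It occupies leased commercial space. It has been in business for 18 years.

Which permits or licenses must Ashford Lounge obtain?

Rule 1: does not provide massage or bodywork services; sells tobacco products → Trade Certificate not required.
Rule 2: does not provide massage or bodywork services → Massage Establishment Permit not required.
Rule 3: years in business 18 > 12 → New Business Certificate not required.
Rule 4: does not handle hazardous materials → Annual Permit not required.
Rule 5: years in business 18 ≤ 21 → Regulatory Registration not required.
Rule 6: does not provide massage or bodywork services → Standard Permit not required.
Rule 7: sells tobacco products; does not handle hazardous materials → Tobacco Retail License not required.

None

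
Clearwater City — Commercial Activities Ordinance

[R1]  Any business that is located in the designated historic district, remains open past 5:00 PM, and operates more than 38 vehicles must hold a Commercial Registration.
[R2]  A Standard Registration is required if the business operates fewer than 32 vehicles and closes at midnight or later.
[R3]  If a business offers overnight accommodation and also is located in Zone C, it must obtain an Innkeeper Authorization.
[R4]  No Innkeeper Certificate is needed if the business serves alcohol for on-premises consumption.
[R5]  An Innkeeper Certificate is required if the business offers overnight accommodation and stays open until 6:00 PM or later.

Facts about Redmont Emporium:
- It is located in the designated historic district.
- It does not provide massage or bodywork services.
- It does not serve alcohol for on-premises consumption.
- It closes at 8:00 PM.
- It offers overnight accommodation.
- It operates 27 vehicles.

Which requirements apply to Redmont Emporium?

[R1] is located in the designated historic district; closes 8:00 PM, after 5:00 PM; vehicles 27 ≤ 38 → Commercial Registration not required.
[R2] vehicles 27 < 32; closes 8:00 PM, at/before midnight → Standard Registration not required.
[R3] offers overnight accommodation; is located in the designated historic district (not: is located in Zone C) → Innkeeper Authorization not required.
[R4] does not serve alcohol for on-premises consumption → Innkeeper Certificate exemption does not apply.
[R5] offers overnight accommodation; closes 8:00 PM, after 6:00 PM → Innkeeper Certificate required.

Innkeeper Certificate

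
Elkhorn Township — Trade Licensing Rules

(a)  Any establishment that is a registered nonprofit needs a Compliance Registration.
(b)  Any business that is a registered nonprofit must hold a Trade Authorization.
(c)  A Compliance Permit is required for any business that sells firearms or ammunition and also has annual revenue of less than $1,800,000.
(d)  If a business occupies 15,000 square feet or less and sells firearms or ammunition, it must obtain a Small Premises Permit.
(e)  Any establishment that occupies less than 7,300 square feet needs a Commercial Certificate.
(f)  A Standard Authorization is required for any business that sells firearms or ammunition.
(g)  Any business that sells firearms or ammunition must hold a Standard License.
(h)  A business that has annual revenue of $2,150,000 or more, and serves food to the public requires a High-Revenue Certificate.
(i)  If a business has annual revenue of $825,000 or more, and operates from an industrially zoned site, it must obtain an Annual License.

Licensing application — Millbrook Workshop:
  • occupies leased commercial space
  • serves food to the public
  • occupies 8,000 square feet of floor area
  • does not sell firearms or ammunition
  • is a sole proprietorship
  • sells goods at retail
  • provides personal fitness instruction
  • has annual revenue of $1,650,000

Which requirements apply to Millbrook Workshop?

None

(a) is a sole proprietorship (not: is a registered nonprofit) → Compliance Registration not required.
(b) is a sole proprietorship (not: is a registered nonprofit) → Trade Authorization not required.
(c) does not sell firearms or ammunition; revenue $1,650,000 < $1,800,000 → Compliance Permit not required.
(d) floor area 8,000 square feet ≤ 15,000 square feet; does not sell firearms or ammunition → Small Premises Permit not required.
(e) floor area 8,000 square feet ≥ 7,300 square feet → Commercial Certificate not required.
(f) does not sell firearms or ammunition → Standard Authorization not required.
(g) does not sell firearms or ammunition → Standard License not required.
(h) revenue $1,650,000 < $2,150,000; serves food to the public → High-Revenue Certificate not required.
(i) revenue $1,650,000 ≥ $825,000; occupies leased commercial space (not: operates from an industrially zoned site) → Annual License not required.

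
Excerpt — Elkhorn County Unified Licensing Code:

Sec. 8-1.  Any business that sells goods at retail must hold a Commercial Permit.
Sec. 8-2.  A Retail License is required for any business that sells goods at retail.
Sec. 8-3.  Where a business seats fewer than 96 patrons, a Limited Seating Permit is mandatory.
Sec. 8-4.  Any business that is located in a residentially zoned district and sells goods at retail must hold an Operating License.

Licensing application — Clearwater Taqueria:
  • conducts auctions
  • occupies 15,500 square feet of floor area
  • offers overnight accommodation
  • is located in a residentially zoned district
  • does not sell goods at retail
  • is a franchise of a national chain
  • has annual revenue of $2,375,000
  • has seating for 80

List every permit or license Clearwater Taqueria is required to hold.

Sec. 8-1. does not sell goods at retail → Commercial Permit not required.
Sec. 8-2. does not sell goods at retail → Retail License not required.
Sec. 8-3. seating 80 < 96 → Limited Seating Permit required.
Sec. 8-4. is located in a residentially zoned district; does not sell goods at retail → Operating License not required.

Limited Seating Permit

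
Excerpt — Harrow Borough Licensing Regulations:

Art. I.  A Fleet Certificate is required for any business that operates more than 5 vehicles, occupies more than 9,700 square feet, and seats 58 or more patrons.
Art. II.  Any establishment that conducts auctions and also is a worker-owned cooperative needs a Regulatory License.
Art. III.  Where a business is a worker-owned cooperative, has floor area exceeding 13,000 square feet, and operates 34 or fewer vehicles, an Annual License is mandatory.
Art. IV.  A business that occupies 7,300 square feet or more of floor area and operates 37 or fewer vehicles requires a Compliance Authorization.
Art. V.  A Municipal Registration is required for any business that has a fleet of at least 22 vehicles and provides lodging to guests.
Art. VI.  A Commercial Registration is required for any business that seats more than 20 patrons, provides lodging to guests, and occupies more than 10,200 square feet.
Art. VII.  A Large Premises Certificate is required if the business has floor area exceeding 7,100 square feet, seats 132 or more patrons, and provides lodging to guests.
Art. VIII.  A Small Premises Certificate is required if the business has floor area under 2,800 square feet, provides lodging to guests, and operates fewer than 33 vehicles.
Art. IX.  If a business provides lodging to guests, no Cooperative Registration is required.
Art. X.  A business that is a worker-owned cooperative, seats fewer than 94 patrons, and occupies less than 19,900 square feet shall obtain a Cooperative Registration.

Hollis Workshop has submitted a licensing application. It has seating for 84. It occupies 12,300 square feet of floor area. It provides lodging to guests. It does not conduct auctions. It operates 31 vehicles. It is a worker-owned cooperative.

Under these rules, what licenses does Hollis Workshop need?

Art. I. vehicles 31 > 5; floor area 12,300 square feet > 9,700 square feet; seating 84 ≥ 58 → Fleet Certificate required.
Art. II. does not conduct auctions; is a worker-owned cooperative → Regulatory License not required.
Art. III. is a worker-owned cooperative; floor area 12,300 square feet ≤ 13,000 square feet; vehicles 31 ≤ 34 → Annual License not required.
Art. IV. floor area 12,300 square feet ≥ 7,300 square feet; vehicles 31 ≤ 37 → Compliance Authorization required.
Art. V. vehicles 31 ≥ 22; provides lodging to guests → Municipal Registration required.
Art. VI. seating 84 > 20; provides lodging to guests; floor area 12,300 square feet > 10,200 square feet → Commercial Registration required.
Art. VII. floor area 12,300 square feet > 7,100 square feet; seating 84 < 132; provides lodging to guests → Large Premises Certificate not required.
Art. VIII. floor area 12,300 square feet ≥ 2,800 square feet; provides lodging to guests; vehicles 31 < 33 → Small Premises Certificate not required.
Art. IX. provides lodging to guests → exempt from Cooperative Registration.
Art. X. is a worker-owned cooperative; seating 84 < 94; floor area 12,300 square feet < 19,900 square feet → Cooperative Registration required.

Commercial Registration, Compliance Authorization, Fleet Certificate, Municipal Registration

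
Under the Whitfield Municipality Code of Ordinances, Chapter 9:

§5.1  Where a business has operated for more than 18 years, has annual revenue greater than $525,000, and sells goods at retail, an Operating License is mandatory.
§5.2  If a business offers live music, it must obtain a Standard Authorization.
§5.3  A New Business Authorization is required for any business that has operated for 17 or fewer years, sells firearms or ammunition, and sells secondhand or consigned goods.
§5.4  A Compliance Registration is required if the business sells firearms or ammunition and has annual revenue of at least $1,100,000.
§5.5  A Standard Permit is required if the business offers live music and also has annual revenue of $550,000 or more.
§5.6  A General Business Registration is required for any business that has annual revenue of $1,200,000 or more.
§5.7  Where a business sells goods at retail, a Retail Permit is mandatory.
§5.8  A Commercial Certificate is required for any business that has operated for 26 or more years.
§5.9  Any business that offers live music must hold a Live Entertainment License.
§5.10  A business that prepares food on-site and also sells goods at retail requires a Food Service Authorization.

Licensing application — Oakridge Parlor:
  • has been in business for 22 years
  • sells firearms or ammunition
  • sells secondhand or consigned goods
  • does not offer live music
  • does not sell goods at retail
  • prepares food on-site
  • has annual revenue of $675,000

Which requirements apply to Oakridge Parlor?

§5.1 years in business 22 > 18; revenue $675,000 > $525,000; does not sell goods at retail → Operating License not required.
§5.2 does not offer live music → Standard Authorization not required.
§5.3 years in business 22 > 17; sells firearms or ammunition; sells secondhand or consigned goods → New Business Authorization not required.
§5.4 sells firearms or ammunition; revenue $675,000 < $1,100,000 → Compliance Registration not required.
§5.5 does not offer live music; revenue $675,000 ≥ $550,000 → Standard Permit not required.
§5.6 revenue $675,000 < $1,200,000 → General Business Registration not required.
§5.7 does not sell goods at retail → Retail Permit not required.
§5.8 years in business 22 < 26 → Commercial Certificate not required.
§5.9 does not offer live music → Live Entertainment License not required.
§5.10 prepares food on-site; does not sell goods at retail → Food Service Authorization not required.

None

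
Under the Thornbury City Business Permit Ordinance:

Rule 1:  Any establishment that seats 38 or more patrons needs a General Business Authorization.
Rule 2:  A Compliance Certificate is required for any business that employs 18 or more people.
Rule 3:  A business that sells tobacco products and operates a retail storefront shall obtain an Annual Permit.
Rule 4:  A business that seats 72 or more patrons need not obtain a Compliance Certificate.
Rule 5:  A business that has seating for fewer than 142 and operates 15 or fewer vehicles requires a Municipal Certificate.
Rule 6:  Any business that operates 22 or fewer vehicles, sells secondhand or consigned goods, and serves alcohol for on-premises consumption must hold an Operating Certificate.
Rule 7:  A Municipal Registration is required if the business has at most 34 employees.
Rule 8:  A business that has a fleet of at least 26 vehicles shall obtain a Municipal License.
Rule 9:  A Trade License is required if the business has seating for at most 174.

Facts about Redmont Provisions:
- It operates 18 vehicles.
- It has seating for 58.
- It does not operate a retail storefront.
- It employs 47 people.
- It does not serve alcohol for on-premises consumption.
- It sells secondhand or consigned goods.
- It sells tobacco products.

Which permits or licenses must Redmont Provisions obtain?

Rule 1: seating 58 ≥ 38 → General Business Authorization required.
Rule 2: employees 47 ≥ 18 → Compliance Certificate required.
Rule 3: sells tobacco products; does not operate a retail storefront → Annual Permit not required.
Rule 4: seating 58 < 72 → Compliance Certificate exemption does not apply.
Rule 5: seating 58 < 142; vehicles 18 > 15 → Municipal Certificate not required.
Rule 6: vehicles 18 ≤ 22; sells secondhand or consigned goods; does not serve alcohol for on-premises consumption → Operating Certificate not required.
Rule 7: employees 47 > 34 → Municipal Registration not required.
Rule 8: vehicles 18 < 26 → Municipal License not required.
Rule 9: seating 58 ≤ 174 → Trade License required.

Compliance Certificate, General Business Authorization, Trade License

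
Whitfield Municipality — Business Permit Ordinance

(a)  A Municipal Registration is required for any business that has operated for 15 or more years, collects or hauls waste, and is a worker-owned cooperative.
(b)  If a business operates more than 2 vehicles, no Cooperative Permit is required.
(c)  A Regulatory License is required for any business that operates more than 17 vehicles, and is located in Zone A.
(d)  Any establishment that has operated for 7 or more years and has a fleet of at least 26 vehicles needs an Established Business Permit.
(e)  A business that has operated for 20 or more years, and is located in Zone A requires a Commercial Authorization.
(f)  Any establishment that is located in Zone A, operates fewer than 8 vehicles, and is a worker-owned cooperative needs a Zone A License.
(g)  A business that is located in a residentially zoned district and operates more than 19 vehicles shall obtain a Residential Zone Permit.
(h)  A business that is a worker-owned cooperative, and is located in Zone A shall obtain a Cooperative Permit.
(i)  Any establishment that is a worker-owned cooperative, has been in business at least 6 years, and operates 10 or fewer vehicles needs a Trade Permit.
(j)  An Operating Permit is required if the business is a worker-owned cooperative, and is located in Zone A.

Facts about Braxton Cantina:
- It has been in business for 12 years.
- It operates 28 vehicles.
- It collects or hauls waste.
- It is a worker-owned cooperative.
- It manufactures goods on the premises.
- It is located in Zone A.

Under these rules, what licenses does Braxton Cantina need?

(a) years in business 12 < 15; collects or hauls waste; is a worker-owned cooperative → Municipal Registration not required.
(b) vehicles 28 > 2 → exempt from Cooperative Permit.
(c) vehicles 28 > 17; is located in Zone A → Regulatory License required.
(d) years in business 12 ≥ 7; vehicles 28 ≥ 26 → Established Business Permit required.
(e) years in business 12 < 20; is located in Zone A → Commercial Authorization not required.
(f) is located in Zone A; vehicles 28 ≥ 8; is a worker-owned cooperative → Zone A License not required.
(g) is located in Zone A (not: is located in a residentially zoned district); vehicles 28 > 19 → Residential Zone Permit not required.
(h) is a worker-owned cooperative; is located in Zone A → Cooperative Permit required.
(i) is a worker-owned cooperative; years in business 12 ≥ 6; vehicles 28 > 10 → Trade Permit not required.
(j) is a worker-owned cooperative; is located in Zone A → Operating Permit required.

Established Business Permit, Operating Permit, Regulatory License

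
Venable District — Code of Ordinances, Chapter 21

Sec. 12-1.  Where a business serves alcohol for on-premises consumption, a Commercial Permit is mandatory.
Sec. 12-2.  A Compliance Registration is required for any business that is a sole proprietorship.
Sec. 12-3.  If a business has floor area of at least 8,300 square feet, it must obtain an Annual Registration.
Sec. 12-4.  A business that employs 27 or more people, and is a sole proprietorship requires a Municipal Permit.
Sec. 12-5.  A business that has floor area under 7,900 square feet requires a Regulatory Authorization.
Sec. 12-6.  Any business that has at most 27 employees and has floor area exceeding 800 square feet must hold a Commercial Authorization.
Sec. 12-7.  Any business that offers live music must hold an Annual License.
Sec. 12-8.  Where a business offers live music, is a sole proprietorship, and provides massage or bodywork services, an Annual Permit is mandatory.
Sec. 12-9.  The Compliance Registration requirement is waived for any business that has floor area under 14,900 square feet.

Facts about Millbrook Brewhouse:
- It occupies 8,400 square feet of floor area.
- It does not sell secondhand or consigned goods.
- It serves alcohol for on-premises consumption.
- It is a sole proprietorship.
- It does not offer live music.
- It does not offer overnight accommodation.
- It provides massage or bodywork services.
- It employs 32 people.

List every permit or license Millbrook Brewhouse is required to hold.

Annual Registration, Commercial Permit, Municipal Permit

Sec. 12-1. serves alcohol for on-premises consumption → Commercial Permit required.
Sec. 12-2. is a sole proprietorship → Compliance Registration required.
Sec. 12-3. floor area 8,400 square feet ≥ 8,300 square feet → Annual Registration required.
Sec. 12-4. employees 32 ≥ 27; is a sole proprietorship → Municipal Permit required.
Sec. 12-5. floor area 8,400 square feet ≥ 7,900 square feet → Regulatory Authorization not required.
Sec. 12-6. employees 32 > 27; floor area 8,400 square feet > 800 square feet → Commercial Authorization not required.
Sec. 12-7. does not offer live music → Annual License not required.
Sec. 12-8. does not offer live music; is a sole proprietorship; provides massage or bodywork services → Annual Permit not required.
Sec. 12-9. floor area 8,400 square feet < 14,900 square feet → exempt from Compliance Registration.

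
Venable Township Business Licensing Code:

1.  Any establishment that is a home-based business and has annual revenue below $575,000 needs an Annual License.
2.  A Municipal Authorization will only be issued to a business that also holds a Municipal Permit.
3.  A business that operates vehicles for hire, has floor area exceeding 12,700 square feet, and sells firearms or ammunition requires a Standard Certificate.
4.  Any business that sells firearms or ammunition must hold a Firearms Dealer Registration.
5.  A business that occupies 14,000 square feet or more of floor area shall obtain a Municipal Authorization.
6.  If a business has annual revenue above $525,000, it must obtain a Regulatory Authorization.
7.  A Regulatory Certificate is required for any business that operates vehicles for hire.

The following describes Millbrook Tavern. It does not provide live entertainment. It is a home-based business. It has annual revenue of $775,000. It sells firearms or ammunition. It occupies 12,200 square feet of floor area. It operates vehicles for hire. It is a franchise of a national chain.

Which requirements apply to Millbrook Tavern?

Firearms Dealer Registration, Regulatory Authorization, Regulatory Certificate

1. is a home-based business; revenue $775,000 ≥ $575,000 → Annual License not required.
2. Municipal Authorization is not required → no effect.
3. operates vehicles for hire; floor area 12,200 square feet ≤ 12,700 square feet; sells firearms or ammunition → Standard Certificate not required.
4. sells firearms or ammunition → Firearms Dealer Registration required.
5. floor area 12,200 square feet < 14,000 square feet → Municipal Authorization not required.
6. revenue $775,000 > $525,000 → Regulatory Authorization required.
7. operates vehicles for hire → Regulatory Certificate required.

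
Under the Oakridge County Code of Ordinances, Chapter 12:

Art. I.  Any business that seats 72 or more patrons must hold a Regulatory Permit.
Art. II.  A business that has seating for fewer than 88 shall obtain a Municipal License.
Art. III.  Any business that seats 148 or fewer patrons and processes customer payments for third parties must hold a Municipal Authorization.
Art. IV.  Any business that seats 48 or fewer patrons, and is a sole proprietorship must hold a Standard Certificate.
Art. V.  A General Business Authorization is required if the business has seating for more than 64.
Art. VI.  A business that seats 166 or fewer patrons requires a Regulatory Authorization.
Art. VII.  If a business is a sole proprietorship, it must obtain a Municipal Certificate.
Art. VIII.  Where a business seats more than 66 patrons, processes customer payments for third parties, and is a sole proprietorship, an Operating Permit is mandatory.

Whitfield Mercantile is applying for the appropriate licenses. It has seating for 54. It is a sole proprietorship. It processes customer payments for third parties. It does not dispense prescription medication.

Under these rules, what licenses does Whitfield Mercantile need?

Municipal Authorization, Municipal Certificate, Municipal License, Regulatory Authorization

Art. I. seating 54 < 72 → Regulatory Permit not required.
Art. II. seating 54 < 88 → Municipal License required.
Art. III. seating 54 ≤ 148; processes customer payments for third parties → Municipal Authorization required.
Art. IV. seating 54 > 48; is a sole proprietorship → Standard Certificate not required.
Art. V. seating 54 ≤ 64 → General Business Authorization not required.
Art. VI. seating 54 ≤ 166 → Regulatory Authorization required.
Art. VII. is a sole proprietorship → Municipal Certificate required.
Art. VIII. seating 54 ≤ 66; processes customer payments for third parties; is a sole proprietorship → Operating Permit not required.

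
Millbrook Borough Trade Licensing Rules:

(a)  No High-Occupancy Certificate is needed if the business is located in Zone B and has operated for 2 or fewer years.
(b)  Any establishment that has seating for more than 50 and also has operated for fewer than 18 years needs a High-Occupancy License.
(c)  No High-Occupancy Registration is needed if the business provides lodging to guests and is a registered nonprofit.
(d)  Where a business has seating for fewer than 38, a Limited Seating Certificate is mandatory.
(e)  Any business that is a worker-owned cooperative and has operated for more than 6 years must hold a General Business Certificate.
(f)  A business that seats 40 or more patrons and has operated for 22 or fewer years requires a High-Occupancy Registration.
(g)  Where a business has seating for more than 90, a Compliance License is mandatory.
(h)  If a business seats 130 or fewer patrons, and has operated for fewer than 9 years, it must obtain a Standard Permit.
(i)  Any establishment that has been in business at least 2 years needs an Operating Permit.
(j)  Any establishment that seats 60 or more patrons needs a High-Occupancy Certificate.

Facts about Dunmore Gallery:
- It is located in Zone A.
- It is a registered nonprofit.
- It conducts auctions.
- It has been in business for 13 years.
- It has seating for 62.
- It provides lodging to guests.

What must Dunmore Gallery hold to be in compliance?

High-Occupancy Certificate, High-Occupancy License, Operating Permit

(a) is located in Zone A (not: is located in Zone B); years in business 13 > 2 → High-Occupancy Certificate exemption does not apply.
(b) seating 62 > 50; years in business 13 < 18 → High-Occupancy License required.
(c) provides lodging to guests; is a registered nonprofit → exempt from High-Occupancy Registration.
(d) seating 62 ≥ 38 → Limited Seating Certificate not required.
(e) is a registered nonprofit (not: is a worker-owned cooperative); years in business 13 > 6 → General Business Certificate not required.
(f) seating 62 ≥ 40; years in business 13 ≤ 22 → High-Occupancy Registration required.
(g) seating 62 ≤ 90 → Compliance License not required.
(h) seating 62 ≤ 130; years in business 13 ≥ 9 → Standard Permit not required.
(i) years in business 13 ≥ 2 → Operating Permit required.
(j) seating 62 ≥ 60 → High-Occupancy Certificate required.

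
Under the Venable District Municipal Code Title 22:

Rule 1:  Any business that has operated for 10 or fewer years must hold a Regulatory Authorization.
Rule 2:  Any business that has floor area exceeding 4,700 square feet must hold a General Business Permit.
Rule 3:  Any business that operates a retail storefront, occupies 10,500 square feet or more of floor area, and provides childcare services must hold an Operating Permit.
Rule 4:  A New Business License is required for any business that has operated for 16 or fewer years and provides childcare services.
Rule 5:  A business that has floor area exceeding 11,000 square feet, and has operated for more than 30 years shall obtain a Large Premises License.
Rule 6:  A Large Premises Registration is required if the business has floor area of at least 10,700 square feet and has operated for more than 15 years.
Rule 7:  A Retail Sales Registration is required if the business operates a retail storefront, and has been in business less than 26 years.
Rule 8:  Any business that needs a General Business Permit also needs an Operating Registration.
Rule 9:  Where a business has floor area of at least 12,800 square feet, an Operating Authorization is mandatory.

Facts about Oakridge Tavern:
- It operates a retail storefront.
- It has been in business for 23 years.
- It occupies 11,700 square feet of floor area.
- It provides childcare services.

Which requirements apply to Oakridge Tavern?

General Business Permit, Large Premises Registration, Operating Permit, Operating Registration, Retail Sales Registration

Rule 1: years in business 23 > 10 → Regulatory Authorization not required.
Rule 2: floor area 11,700 square feet > 4,700 square feet → General Business Permit required.
Rule 3: operates a retail storefront; floor area 11,700 square feet ≥ 10,500 square feet; provides childcare services → Operating Permit required.
Rule 4: years in business 23 > 16; provides childcare services → New Business License not required.
Rule 5: floor area 11,700 square feet > 11,000 square feet; years in business 23 ≤ 30 → Large Premises License not required.
Rule 6: floor area 11,700 square feet ≥ 10,700 square feet; years in business 23 > 15 → Large Premises Registration required.
Rule 7: operates a retail storefront; years in business 23 < 26 → Retail Sales Registration required.
Rule 8: General Business Permit is required → Operating Registration also required.
Rule 9: floor area 11,700 square feet < 12,800 square feet → Operating Authorization not required.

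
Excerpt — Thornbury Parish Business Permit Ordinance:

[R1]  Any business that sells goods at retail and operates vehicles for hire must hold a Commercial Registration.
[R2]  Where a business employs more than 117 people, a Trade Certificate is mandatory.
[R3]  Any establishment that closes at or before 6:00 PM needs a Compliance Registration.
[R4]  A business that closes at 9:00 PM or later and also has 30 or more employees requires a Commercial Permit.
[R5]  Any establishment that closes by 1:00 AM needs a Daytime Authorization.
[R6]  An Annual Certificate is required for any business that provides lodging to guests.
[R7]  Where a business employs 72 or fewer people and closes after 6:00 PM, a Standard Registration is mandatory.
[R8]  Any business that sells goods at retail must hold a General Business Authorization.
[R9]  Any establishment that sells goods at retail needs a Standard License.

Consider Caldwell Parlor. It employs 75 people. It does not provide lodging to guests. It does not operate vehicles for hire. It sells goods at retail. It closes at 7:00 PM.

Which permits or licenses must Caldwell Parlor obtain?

Daytime Authorization, General Business Authorization, Standard License

[R1] sells goods at retail; does not operate vehicles for hire → Commercial Registration not required.
[R2] employees 75 ≤ 117 → Trade Certificate not required.
[R3] closes 7:00 PM, after 6:00 PM → Compliance Registration not required.
[R4] closes 7:00 PM, at/before 9:00 PM; employees 75 ≥ 30 → Commercial Permit not required.
[R5] closes 7:00 PM, at/before 1:00 AM → Daytime Authorization required.
[R6] does not provide lodging to guests → Annual Certificate not required.
[R7] employees 75 > 72; closes 7:00 PM, after 6:00 PM → Standard Registration not required.
[R8] sells goods at retail → General Business Authorization required.
[R9] sells goods at retail → Standard License required.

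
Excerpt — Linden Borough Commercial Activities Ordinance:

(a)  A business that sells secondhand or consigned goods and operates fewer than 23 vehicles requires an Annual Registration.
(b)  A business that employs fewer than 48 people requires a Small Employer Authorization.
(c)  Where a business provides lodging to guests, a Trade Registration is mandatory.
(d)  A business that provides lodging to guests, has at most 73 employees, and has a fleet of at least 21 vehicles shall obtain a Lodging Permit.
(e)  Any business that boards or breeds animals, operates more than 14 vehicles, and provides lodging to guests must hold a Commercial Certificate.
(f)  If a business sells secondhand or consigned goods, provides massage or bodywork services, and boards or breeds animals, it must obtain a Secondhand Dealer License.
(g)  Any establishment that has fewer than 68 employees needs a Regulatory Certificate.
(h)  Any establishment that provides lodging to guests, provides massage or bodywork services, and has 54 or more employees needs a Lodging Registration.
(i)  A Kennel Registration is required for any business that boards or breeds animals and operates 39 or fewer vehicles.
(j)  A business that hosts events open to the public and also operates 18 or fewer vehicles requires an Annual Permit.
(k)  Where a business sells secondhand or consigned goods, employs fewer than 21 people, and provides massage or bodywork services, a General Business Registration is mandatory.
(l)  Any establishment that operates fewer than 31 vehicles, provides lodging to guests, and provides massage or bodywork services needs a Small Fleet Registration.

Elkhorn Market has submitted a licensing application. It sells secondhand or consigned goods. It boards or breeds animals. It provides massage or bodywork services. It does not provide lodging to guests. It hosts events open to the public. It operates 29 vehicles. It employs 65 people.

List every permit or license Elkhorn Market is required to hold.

(a) sells secondhand or consigned goods; vehicles 29 ≥ 23 → Annual Registration not required.
(b) employees 65 ≥ 48 → Small Employer Authorization not required.
(c) does not provide lodging to guests → Trade Registration not required.
(d) does not provide lodging to guests; employees 65 ≤ 73; vehicles 29 ≥ 21 → Lodging Permit not required.
(e) boards or breeds animals; vehicles 29 > 14; does not provide lodging to guests → Commercial Certificate not required.
(f) sells secondhand or consigned goods; provides massage or bodywork services; boards or breeds animals → Secondhand Dealer License required.
(g) employees 65 < 68 → Regulatory Certificate required.
(h) does not provide lodging to guests; provides massage or bodywork services; employees 65 ≥ 54 → Lodging Registration not required.
(i) boards or breeds animals; vehicles 29 ≤ 39 → Kennel Registration required.
(j) hosts events open to the public; vehicles 29 > 18 → Annual Permit not required.
(k) sells secondhand or consigned goods; employees 65 ≥ 21; provides massage or bodywork services → General Business Registration not required.
(l) vehicles 29 < 31; does not provide lodging to guests; provides massage or bodywork services → Small Fleet Registration not required.

Kennel Registration, Regulatory Certificate, Secondhand Dealer License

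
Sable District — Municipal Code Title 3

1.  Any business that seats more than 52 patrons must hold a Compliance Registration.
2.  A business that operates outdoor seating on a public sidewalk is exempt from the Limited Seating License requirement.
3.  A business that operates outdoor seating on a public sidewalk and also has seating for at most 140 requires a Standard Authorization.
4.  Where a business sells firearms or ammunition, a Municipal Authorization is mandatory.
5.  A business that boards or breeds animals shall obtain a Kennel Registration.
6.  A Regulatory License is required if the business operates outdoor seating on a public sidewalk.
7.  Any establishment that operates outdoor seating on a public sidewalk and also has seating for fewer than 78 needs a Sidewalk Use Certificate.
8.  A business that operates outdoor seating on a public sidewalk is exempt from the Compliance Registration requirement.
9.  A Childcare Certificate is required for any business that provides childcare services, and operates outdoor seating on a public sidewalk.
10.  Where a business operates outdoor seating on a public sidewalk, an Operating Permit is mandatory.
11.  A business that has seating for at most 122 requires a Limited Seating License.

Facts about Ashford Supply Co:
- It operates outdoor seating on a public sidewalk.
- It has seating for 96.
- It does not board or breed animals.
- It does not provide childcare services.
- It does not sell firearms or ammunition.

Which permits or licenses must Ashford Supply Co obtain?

1. seating 96 > 52 → Compliance Registration required.
2. operates outdoor seating on a public sidewalk → exempt from Limited Seating License.
3. operates outdoor seating on a public sidewalk; seating 96 ≤ 140 → Standard Authorization required.
4. does not sell firearms or ammunition → Municipal Authorization not required.
5. does not board or breed animals → Kennel Registration not required.
6. operates outdoor seating on a public sidewalk → Regulatory License required.
7. operates outdoor seating on a public sidewalk; seating 96 ≥ 78 → Sidewalk Use Certificate not required.
8. operates outdoor seating on a public sidewalk → exempt from Compliance Registration.
9. does not provide childcare services; operates outdoor seating on a public sidewalk → Childcare Certificate not required.
10. operates outdoor seating on a public sidewalk → Operating Permit required.
11. seating 96 ≤ 122 → Limited Seating License required.

Operating Permit, Regulatory License, Standard Authorization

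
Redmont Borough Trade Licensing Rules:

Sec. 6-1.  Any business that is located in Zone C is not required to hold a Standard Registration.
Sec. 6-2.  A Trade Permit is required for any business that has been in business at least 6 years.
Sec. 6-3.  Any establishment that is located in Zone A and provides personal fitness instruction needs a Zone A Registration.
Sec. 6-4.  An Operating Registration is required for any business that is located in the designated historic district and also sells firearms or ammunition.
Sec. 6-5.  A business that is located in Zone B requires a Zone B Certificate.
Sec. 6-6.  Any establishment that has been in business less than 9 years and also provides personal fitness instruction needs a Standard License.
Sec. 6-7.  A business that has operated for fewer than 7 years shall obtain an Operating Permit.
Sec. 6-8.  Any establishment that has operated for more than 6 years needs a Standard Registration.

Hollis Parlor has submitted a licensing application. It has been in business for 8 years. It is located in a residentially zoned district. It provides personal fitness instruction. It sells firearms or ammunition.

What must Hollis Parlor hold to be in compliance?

Sec. 6-1. is located in a residentially zoned district (not: is located in Zone C) → Standard Registration exemption does not apply.
Sec. 6-2. years in business 8 ≥ 6 → Trade Permit required.
Sec. 6-3. is located in a residentially zoned district (not: is located in Zone A); provides personal fitness instruction → Zone A Registration not required.
Sec. 6-4. is located in a residentially zoned district (not: is located in the designated historic district); sells firearms or ammunition → Operating Registration not required.
Sec. 6-5. is located in a residentially zoned district (not: is located in Zone B) → Zone B Certificate not required.
Sec. 6-6. years in business 8 < 9; provides personal fitness instruction → Standard License required.
Sec. 6-7. years in business 8 ≥ 7 → Operating Permit not required.
Sec. 6-8. years in business 8 > 6 → Standard Registration required.

Standard License, Standard Registration, Trade Permit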